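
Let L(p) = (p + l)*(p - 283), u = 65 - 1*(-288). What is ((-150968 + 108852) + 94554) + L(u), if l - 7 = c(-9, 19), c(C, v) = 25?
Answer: 79388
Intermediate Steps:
u = 353 (u = 65 + 288 = 353)
l = 32 (l = 7 + 25 = 32)
L(p) = (-283 + p)*(32 + p) (L(p) = (p + 32)*(p - 283) = (32 + p)*(-283 + p) = (-283 + p)*(32 + p))
((-150968 + 108852) + 94554) + L(u) = ((-150968 + 108852) + 94554) + (-9056 + 353**2 - 251*353) = (-42116 + 94554) + (-9056 + 124609 - 88603) = 52438 + 26950 = 79388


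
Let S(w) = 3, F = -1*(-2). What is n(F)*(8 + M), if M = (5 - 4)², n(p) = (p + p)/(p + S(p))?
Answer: 36/5 ≈ 7.2000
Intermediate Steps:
F = 2
n(p) = 2*p/(3 + p) (n(p) = (p + p)/(p + 3) = (2*p)/(3 + p) = 2*p/(3 + p))
M = 1 (M = 1² = 1)
n(F)*(8 + M) = (2*2/(3 + 2))*(8 + 1) = (2*2/5)*9 = (2*2*(⅕))*9 = (⅘)*9 = 36/5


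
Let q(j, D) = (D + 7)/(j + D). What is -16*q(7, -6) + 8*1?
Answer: -8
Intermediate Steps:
q(j, D) = (7 + D)/(D + j)
-16*q(7, -6) + 8*1 = -16*(7 - 6)/(-6 + 7) + 8*1 = -16/1 + 8 = -16 + 8 = -8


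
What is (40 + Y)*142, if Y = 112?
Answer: 21584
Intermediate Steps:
(40 + Y)*142 = (40 + 112)*142 = 152*142 = 21584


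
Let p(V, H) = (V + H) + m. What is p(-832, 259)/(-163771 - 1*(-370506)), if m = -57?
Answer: -126/41347 ≈ -0.0030474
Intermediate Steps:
p(V, H) = -57 + H + V (p(V, H) = (V + H) - 57 = (H + V) - 57 = -57 + H + V)
p(-832, 259)/(-163771 - 1*(-370506)) = (-57 + 259 - 832)/(-163771 - 1*(-370506)) = -630/(-163771 + 370506) = -630/206735 = -630*1/206735 = -126/41347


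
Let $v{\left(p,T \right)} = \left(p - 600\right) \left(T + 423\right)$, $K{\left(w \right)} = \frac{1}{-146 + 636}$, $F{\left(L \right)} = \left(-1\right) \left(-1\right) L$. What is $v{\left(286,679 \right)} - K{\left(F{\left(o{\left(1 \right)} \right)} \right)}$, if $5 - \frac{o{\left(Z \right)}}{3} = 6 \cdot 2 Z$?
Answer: $- \frac{169553721}{490} \approx -3.4603 \cdot 10^{5}$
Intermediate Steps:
$o{\left(Z \right)} = 15 - 36 Z$ ($o{\left(Z \right)} = 15 - 3 \cdot 6 \cdot 2 Z = 15 - 3 \cdot 12 Z = 15 - 36 Z$)
$F{\left(L \right)} = L$ ($F{\left(L \right)} = 1 L = L$)
$K{\left(w \right)} = \frac{1}{490}$
$v{\left(p,T \right)} = \left(-600 + p\right) \left(423 + T\right)$
$v{\left(286,679 \right)} - K{\left(F{\left(o{\left(1 \right)} \right)} \right)} = \left(-253800 - 407400 + 423 \cdot 286 + 679 \cdot 286\right) - \frac{1}{490} = \left(-253800 - 407400 + 120978 + 194194\right) - \frac{1}{490} = -346028 - \frac{1}{490} = - \frac{169553721}{490}$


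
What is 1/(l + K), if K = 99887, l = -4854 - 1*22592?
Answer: 1/72441 ≈ 1.3804e-5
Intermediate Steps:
l = -27446 (l = -4854 - 22592 = -27446)
1/(l + K) = 1/(-27446 + 99887) = 1/72441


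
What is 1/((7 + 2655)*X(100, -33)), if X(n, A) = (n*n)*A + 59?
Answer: -1/878302942 ≈ -1.1386e-9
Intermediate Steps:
X(n, A) = 59 + A*n² (X(n, A) = n²*A + 59 = A*n² + 59 = 59 + A*n²)
1/((7 + 2655)*X(100, -33)) = 1/((7 + 2655)*(59 - 33*100²)) = 1/(2662*(59 - 33*10000)) = 1/(2662*(59 - 330000)) = (1/2662)/(-329941) = (1/2662)*(-1/329941) = -1/878302942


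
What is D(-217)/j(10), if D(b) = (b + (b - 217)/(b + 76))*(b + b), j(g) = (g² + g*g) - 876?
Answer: -6545371/47658 ≈ -137.34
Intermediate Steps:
j(g) = -876 + 2*g² (j(g) = (g² + g²) - 876 = 2*g² - 876 = -876 + 2*g²)
D(b) = 2*b*(b + (-217 + b)/(76 + b)) (D(b) = (b + (-217 + b)/(76 + b))*(2*b) = 2*b*(b + (-217 + b)/(76 + b)))
D(-217)/j(10) = (2*(-217)*(-217 + (-217)² + 77*(-217))/(76 - 217))/(-876 + 2*10²) = (2*(-217)*(-217 + 47089 - 16709)/(-141))/(-876 + 2*100) = (2*(-217)*(-1/141)*30163)/(-876 + 200) = (13090742/141)/(-676) = (13090742/141)*(-1/676) = -6545371/47658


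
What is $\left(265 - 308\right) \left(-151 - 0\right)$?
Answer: $6493$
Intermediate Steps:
$\left(265 - 308\right) \left(-151 - 0\right) = - 43 \left(-151 + \left(-128 + 128\right)\right) = - 43 \left(-151 + 0\right) = \left(-43\right) \left(-151\right) = 6493$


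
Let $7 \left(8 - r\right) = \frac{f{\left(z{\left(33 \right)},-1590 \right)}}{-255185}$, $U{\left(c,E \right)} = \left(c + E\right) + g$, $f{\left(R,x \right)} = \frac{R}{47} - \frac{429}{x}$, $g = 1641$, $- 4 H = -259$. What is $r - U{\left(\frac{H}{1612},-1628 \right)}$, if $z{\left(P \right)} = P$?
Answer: $- \frac{723047560952011}{143457065642800} \approx -5.0402$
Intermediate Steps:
$H = \frac{259}{4}$ ($H = \left(- \frac{1}{4}\right) \left(-259\right) = \frac{259}{4} \approx 64.75$)
$f{\left(R,x \right)} = - \frac{429}{x} + \frac{R}{47}$ ($f{\left(R,x \right)} = R \frac{1}{47} - \frac{429}{x} = \frac{R}{47} - \frac{429}{x} = - \frac{429}{x} + \frac{R}{47}$)
$U{\left(c,E \right)} = 1641 + E + c$ ($U{\left(c,E \right)} = \left(c + E\right) + 1641 = \left(E + c\right) + 1641 = 1641 + E + c$)
$r = \frac{355972891811}{44496608450}$ ($r = 8 - \frac{\left(- \frac{429}{-1590} + \frac{1}{47} \cdot 33\right) \frac{1}{-255185}}{7} = 8 - \frac{\left(\left(-429\right) \left(- \frac{1}{1590}\right) + \frac{33}{47}\right) \left(- \frac{1}{255185}\right)}{7} = 8 - \frac{\left(\frac{143}{530} + \frac{33}{47}\right) \left(- \frac{1}{255185}\right)}{7} = 8 - \frac{\frac{24211}{24910} \left(- \frac{1}{255185}\right)}{7} = 8 - - \frac{24211}{44496608450} = 8 + \frac{24211}{44496608450} = \frac{355972891811}{44496608450} \approx 8.0$)
$r - U{\left(\frac{H}{1612},-1628 \right)} = \frac{355972891811}{44496608450} - \left(1641 - 1628 + \frac{259}{4 \cdot 1612}\right) = \frac{355972891811}{44496608450} - \left(1641 - 1628 + \frac{259}{4} \cdot \frac{1}{1612}\right) = \frac{355972891811}{44496608450} - \left(1641 - 1628 + \frac{259}{6448}\right) = \frac{355972891811}{44496608450} - \frac{84083}{6448} = - \frac{723047560952011}{143457065642800}$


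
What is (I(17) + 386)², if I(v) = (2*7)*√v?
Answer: 152328 + 10808*√17 ≈ 1.9689e+5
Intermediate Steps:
I(v) = 14*√v
(I(17) + 386)² = (14*√17 + 386)² = (386 + 14*√17)²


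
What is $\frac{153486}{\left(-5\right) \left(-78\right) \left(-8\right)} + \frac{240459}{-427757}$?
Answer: $- \frac{11067490497}{222433640} \approx -49.756$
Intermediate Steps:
$\frac{153486}{\left(-5\right) \left(-78\right) \left(-8\right)} + \frac{240459}{-427757} = \frac{153486}{390 \left(-8\right)} + 240459 \left(- \frac{1}{427757}\right) = \frac{153486}{-3120} - \frac{240459}{427757} = 153486 \left(- \frac{1}{3120}\right) - \frac{240459}{427757} = - \frac{25581}{520} - \frac{240459}{427757} = - \frac{11067490497}{222433640}$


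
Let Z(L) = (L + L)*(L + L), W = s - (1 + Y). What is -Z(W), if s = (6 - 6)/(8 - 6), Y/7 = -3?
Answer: -1600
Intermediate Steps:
Y = -21 (Y = 7*(-3) = -21)
s = 0 (s = 0/2 = 0*(1/2) = 0)
W = 20 (W = 0 - (1 - 21) = 0 - (-20) = 0 - 1*(-20) = 0 + 20 = 20)
Z(L) = 4*L**2 (Z(L) = (2*L)*(2*L) = 4*L**2)
-Z(W) = -4*20**2 = -4*400 = -1*1600 = -1600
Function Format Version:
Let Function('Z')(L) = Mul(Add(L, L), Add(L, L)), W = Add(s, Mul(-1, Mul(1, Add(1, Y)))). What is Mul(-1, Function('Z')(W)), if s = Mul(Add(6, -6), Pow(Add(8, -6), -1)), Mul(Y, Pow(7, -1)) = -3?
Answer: -1600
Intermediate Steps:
Y = -21 (Y = Mul(7, -3) = -21)
s = 0 (s = Mul(0, Pow(2, -1)) = Mul(0, Rational(1, 2)) = 0)
W = 20 (W = Add(0, Mul(-1, Mul(1, Add(1, -21)))) = Add(0, Mul(-1, Mul(1, -20))) = Add(0, Mul(-1, -20)) = Add(0, 20) = 20)
Function('Z')(L) = Mul(4, Pow(L, 2)) (Function('Z')(L) = Mul(Mul(2, L), Mul(2, L)) = Mul(4, Pow(L, 2)))
Mul(-1, Function('Z')(W)) = Mul(-1, Mul(4, Pow(20, 2))) = Mul(-1, Mul(4, 400)) = Mul(-1, 1600) = -1600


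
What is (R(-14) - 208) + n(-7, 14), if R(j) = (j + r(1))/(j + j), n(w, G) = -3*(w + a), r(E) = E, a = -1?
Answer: -5139/28 ≈ -183.54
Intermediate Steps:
n(w, G) = 3 - 3*w (n(w, G) = -3*(w - 1) = -3*(-1 + w) = 3 - 3*w)
R(j) = (1 + j)/(2*j) (R(j) = (j + 1)/(j + j) = (1 + j)/((2*j)) = (1 + j)*(1/(2*j)) = (1 + j)/(2*j))
(R(-14) - 208) + n(-7, 14) = ((½)*(1 - 14)/(-14) - 208) + (3 - 3*(-7)) = ((½)*(-1/14)*(-13) - 208) + (3 + 21) = (13/28 - 208) + 24 = -5811/28 + 24 = -5139/28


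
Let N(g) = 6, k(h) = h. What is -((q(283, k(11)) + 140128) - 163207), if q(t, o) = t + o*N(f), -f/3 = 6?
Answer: 22730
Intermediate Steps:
f = -18 (f = -3*6 = -18)
q(t, o) = t + 6*o (q(t, o) = t + o*6 = t + 6*o)
-((q(283, k(11)) + 140128) - 163207) = -(((283 + 6*11) + 140128) - 163207) = -(((283 + 66) + 140128) - 163207) = -((349 + 140128) - 163207) = -(140477 - 163207) = -1*(-22730) = 22730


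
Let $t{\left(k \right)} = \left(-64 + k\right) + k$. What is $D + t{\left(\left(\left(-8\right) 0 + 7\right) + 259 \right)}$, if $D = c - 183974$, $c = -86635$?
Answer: $-270141$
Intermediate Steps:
$D = -270609$ ($D = -86635 - 183974 = -270609$)
$t{\left(k \right)} = -64 + 2 k$
$D + t{\left(\left(\left(-8\right) 0 + 7\right) + 259 \right)} = -270609 - \left(64 - 2 \left(\left(\left(-8\right) 0 + 7\right) + 259\right)\right) = -270609 - \left(64 - 2 \left(\left(0 + 7\right) + 259\right)\right) = -270609 - \left(64 - 2 \left(7 + 259\right)\right) = -270609 + \left(-64 + 2 \cdot 266\right) = -270609 + \left(-64 + 532\right) = -270609 + 468 = -270141$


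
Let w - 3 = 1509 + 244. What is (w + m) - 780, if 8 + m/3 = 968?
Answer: 3856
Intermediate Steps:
m = 2880 (m = -24 + 3*968 = -24 + 2904 = 2880)
w = 1756 (w = 3 + (1509 + 244) = 3 + 1753 = 1756)
(w + m) - 780 = (1756 + 2880) - 780 = 4636 - 780 = 3856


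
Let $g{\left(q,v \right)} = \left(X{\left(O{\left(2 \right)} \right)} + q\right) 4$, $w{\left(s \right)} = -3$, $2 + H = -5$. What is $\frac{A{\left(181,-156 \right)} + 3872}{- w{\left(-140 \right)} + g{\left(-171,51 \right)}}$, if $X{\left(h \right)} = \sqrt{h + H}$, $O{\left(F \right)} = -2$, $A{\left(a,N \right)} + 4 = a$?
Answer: $- \frac{919123}{154635} - \frac{16196 i}{154635} \approx -5.9438 - 0.10474 i$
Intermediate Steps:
$H = -7$ ($H = -2 - 5 = -7$)
$A{\left(a,N \right)} = -4 + a$
$X{\left(h \right)} = \sqrt{-7 + h}$ ($X{\left(h \right)} = \sqrt{h - 7} = \sqrt{-7 + h}$)
$g{\left(q,v \right)} = 4 q + 12 i$ ($g{\left(q,v \right)} = \left(\sqrt{-7 - 2} + q\right) 4 = \left(\sqrt{-9} + q\right) 4 = \left(3 i + q\right) 4 = \left(q + 3 i\right) 4 = 4 q + 12 i$)
$\frac{A{\left(181,-156 \right)} + 3872}{- w{\left(-140 \right)} + g{\left(-171,51 \right)}} = \frac{\left(-4 + 181\right) + 3872}{\left(-1\right) \left(-3\right) + \left(4 \left(-171\right) + 12 i\right)} = \frac{177 + 3872}{3 - \left(684 - 12 i\right)} = \frac{4049}{-681 + 12 i} = 4049 \frac{-681 - 12 i}{463905} = \frac{4049 \left(-681 - 12 i\right)}{463905}$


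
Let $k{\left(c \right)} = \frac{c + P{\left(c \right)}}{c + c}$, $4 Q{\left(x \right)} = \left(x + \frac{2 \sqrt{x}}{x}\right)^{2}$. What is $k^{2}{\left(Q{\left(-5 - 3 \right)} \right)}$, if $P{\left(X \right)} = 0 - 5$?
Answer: $\frac{- 7057 i + 2784 \sqrt{2}}{4 \left(- 15617 i + 4064 \sqrt{2}\right)} \approx 0.11992 + 0.018893 i$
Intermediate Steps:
$P{\left(X \right)} = -5$
$Q{\left(x \right)} = \frac{\left(x + \frac{2}{\sqrt{x}}\right)^{2}}{4}$ ($Q{\left(x \right)} = \frac{\left(x + \frac{2 \sqrt{x}}{x}\right)^{2}}{4} = \frac{\left(x + \frac{2}{\sqrt{x}}\right)^{2}}{4}$)
$k{\left(c \right)} = \frac{-5 + c}{2 c}$ ($k{\left(c \right)} = \frac{c - 5}{c + c} = \frac{-5 + c}{2 c}$)
$k^{2}{\left(Q{\left(-5 - 3 \right)} \right)} = \left(\frac{-5 + \frac{1 + \left(-5 - 3\right)^{\frac{3}{2}} + \frac{\left(-5 - 3\right)^{3}}{4}}{-5 - 3}}{2 \frac{1 + \left(-5 - 3\right)^{\frac{3}{2}} + \frac{\left(-5 - 3\right)^{3}}{4}}{-5 - 3}}\right)^{2} = \left(\frac{-5 + \frac{1 + \left(-8\right)^{\frac{3}{2}} + \frac{\left(-8\right)^{3}}{4}}{-8}}{2 \frac{1 + \left(-8\right)^{\frac{3}{2}} + \frac{\left(-8\right)^{3}}{4}}{-8}}\right)^{2} = \left(\frac{-5 - \frac{1 - 16 i \sqrt{2} + \frac{1}{4} \left(-512\right)}{8}}{2 \left(- \frac{1 - 16 i \sqrt{2} + \frac{1}{4} \left(-512\right)}{8}\right)}\right)^{2} = \left(\frac{-5 - \frac{1 - 16 i \sqrt{2} - 128}{8}}{2 \left(- \frac{1 - 16 i \sqrt{2} - 128}{8}\right)}\right)^{2} = \left(\frac{-5 - \frac{-127 - 16 i \sqrt{2}}{8}}{2 \left(- \frac{-127 - 16 i \sqrt{2}}{8}\right)}\right)^{2} = \left(\frac{-5 + \left(\frac{127}{8} + 2 i \sqrt{2}\right)}{2 \left(\frac{127}{8} + 2 i \sqrt{2}\right)}\right)^{2} = \left(\frac{\frac{87}{8} + 2 i \sqrt{2}}{2 \left(\frac{127}{8} + 2 i \sqrt{2}\right)}\right)^{2} = \frac{\left(\frac{87}{8} + 2 i \sqrt{2}\right)^{2}}{4 \left(\frac{127}{8} + 2 i \sqrt{2}\right)^{2}}$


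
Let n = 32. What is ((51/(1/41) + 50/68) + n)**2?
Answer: 5213850849/1156 ≈ 4.5102e+6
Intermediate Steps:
((51/(1/41) + 50/68) + n)**2 = ((51/(1/41) + 50/68) + 32)**2 = ((51/(1/41) + 50*(1/68)) + 32)**2 = ((51*41 + 25/34) + 32)**2 = ((2091 + 25/34) + 32)**2 = (71119/34 + 32)**2 = (72207/34)**2 = 5213850849/1156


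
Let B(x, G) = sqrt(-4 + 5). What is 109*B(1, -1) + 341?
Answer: 450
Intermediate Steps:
B(x, G) = 1 (B(x, G) = sqrt(1) = 1)
109*B(1, -1) + 341 = 109*1 + 341 = 109 + 341 = 450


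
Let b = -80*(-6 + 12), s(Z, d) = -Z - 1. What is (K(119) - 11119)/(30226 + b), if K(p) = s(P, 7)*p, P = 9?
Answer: -12309/29746 ≈ -0.41380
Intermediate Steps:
s(Z, d) = -1 - Z
b = -480 (b = -80*6 = -480)
K(p) = -10*p (K(p) = (-1 - 1*9)*p = (-1 - 9)*p = -10*p)
(K(119) - 11119)/(30226 + b) = (-10*119 - 11119)/(30226 - 480) = (-1190 - 11119)/29746 = -12309*1/29746 = -12309/29746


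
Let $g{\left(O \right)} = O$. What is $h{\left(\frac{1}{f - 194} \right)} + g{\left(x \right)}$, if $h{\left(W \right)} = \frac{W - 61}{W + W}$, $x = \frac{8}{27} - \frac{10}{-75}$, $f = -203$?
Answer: $\frac{1634773}{135} \approx 12109.0$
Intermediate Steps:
$x = \frac{58}{135}$ ($x = 8 \cdot \frac{1}{27} - - \frac{2}{15} = \frac{8}{27} + \frac{2}{15} = \frac{58}{135} \approx 0.42963$)
$h{\left(W \right)} = \frac{-61 + W}{2 W}$
$h{\left(\frac{1}{f - 194} \right)} + g{\left(x \right)} = \frac{-61 + \frac{1}{-203 - 194}}{2 \frac{1}{-203 - 194}} + \frac{58}{135} = \frac{-61 + \frac{1}{-397}}{2 \frac{1}{-397}} + \frac{58}{135} = \frac{-61 - \frac{1}{397}}{2 \left(- \frac{1}{397}\right)} + \frac{58}{135} = \frac{1}{2} \left(-397\right) \left(- \frac{24218}{397}\right) + \frac{58}{135} = 12109 + \frac{58}{135} = \frac{1634773}{135}$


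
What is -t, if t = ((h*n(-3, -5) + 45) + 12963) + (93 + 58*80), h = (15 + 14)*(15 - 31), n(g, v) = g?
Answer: -19133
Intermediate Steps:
h = -464 (h = 29*(-16) = -464)
t = 19133 (t = ((-464*(-3) + 45) + 12963) + (93 + 58*80) = ((1392 + 45) + 12963) + (93 + 4640) = (1437 + 12963) + 4733 = 14400 + 4733 = 19133)
-t = -1*19133 = -19133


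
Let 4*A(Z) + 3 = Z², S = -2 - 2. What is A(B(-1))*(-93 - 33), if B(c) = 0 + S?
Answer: -819/2 ≈ -409.50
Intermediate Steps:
S = -4
B(c) = -4 (B(c) = 0 - 4 = -4)
A(Z) = -¾ + Z²/4
A(B(-1))*(-93 - 33) = (-¾ + (¼)*(-4)²)*(-93 - 33) = (-¾ + (¼)*16)*(-126) = (-¾ + 4)*(-126) = (13/4)*(-126) = -819/2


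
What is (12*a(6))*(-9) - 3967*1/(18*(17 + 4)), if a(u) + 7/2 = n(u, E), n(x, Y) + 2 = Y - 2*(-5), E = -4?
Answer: -24379/378 ≈ -64.495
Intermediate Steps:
n(x, Y) = 8 + Y (n(x, Y) = -2 + (Y - 2*(-5)) = -2 + (Y + 10) = -2 + (10 + Y) = 8 + Y)
a(u) = ½ (a(u) = -7/2 + (8 - 4) = -7/2 + 4 = ½)
(12*a(6))*(-9) - 3967*1/(18*(17 + 4)) = (12*(½))*(-9) - 3967*1/(18*(17 + 4)) = 6*(-9) - 3967/(18*21) = -54 - 3967/378 = -24379/378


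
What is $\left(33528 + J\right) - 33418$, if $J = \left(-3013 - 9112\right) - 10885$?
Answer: $-22900$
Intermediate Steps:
$J = -23010$ ($J = -12125 - 10885 = -23010$)
$\left(33528 + J\right) - 33418 = \left(33528 - 23010\right) - 33418 = 10518 - 33418 = -22900$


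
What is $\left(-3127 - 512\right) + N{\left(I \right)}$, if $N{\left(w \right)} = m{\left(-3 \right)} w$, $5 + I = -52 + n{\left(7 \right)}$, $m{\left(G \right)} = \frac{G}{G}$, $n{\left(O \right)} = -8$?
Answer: $-3704$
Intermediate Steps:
$m{\left(G \right)} = 1$
$I = -65$ ($I = -5 - 60 = -65$)
$N{\left(w \right)} = w$ ($N{\left(w \right)} = 1 w = w$)
$\left(-3127 - 512\right) + N{\left(I \right)} = \left(-3127 - 512\right) - 65 = -3639 - 65 = -3704$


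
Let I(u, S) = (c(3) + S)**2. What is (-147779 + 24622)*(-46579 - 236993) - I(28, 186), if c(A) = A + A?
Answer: 34923839940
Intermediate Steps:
c(A) = 2*A
I(u, S) = (6 + S)**2 (I(u, S) = (2*3 + S)**2 = (6 + S)**2)
(-147779 + 24622)*(-46579 - 236993) - I(28, 186) = (-147779 + 24622)*(-46579 - 236993) - (6 + 186)**2 = -123157*(-283572) - 1*192**2 = 34923876804 - 1*36864 = 34923876804 - 36864 = 34923839940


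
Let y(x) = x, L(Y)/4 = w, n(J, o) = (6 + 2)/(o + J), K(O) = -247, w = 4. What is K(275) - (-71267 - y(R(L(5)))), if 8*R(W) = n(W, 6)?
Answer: 1562441/22 ≈ 71020.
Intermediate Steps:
n(J, o) = 8/(J + o)
L(Y) = 16 (L(Y) = 4*4 = 16)
R(W) = 1/(6 + W) (R(W) = (8/(W + 6))/8 = (8/(6 + W))/8 = 1/(6 + W))
K(275) - (-71267 - y(R(L(5)))) = -247 - (-71267 - 1/(6 + 16)) = -247 - (-71267 - 1/22) = -247 - 1*(-1567875/22) = -247 + 1567875/22 = 1562441/22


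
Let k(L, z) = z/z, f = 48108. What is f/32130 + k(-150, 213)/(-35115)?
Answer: 18769781/12536055 ≈ 1.4973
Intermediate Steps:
k(L, z) = 1
f/32130 + k(-150, 213)/(-35115) = 48108/32130 + 1/(-35115) = 48108*(1/32130) + 1*(-1/35115) = 8018/5355 - 1/35115 = 18769781/12536055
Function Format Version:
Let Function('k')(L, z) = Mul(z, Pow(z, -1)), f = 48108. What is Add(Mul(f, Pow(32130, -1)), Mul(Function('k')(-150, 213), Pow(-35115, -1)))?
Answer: Rational(18769781, 12536055) ≈ 1.4973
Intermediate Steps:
Function('k')(L, z) = 1
Add(Mul(f, Pow(32130, -1)), Mul(Function('k')(-150, 213), Pow(-35115, -1))) = Add(Mul(48108, Pow(32130, -1)), Mul(1, Pow(-35115, -1))) = Add(Mul(48108, Rational(1, 32130)), Mul(1, Rational(-1, 35115))) = Add(Rational(8018, 5355), Rational(-1, 35115)) = Rational(18769781, 12536055)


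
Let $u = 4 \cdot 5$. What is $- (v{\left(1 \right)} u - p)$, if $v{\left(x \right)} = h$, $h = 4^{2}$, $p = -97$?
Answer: $-417$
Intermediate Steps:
$u = 20$
$h = 16$
$v{\left(x \right)} = 16$
$- (v{\left(1 \right)} u - p) = - (16 \cdot 20 - -97) = - (320 + 97) = \left(-1\right) 417 = -417$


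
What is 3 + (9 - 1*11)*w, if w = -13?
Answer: 29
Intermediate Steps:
3 + (9 - 1*11)*w = 3 + (9 - 1*11)*(-13) = 3 + (9 - 11)*(-13) = 3 - 2*(-13) = 3 + 26 = 29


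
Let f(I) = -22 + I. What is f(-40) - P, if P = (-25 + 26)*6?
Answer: -68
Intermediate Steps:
P = 6 (P = 1*6 = 6)
f(-40) - P = (-22 - 40) - 1*6 = -62 - 6 = -68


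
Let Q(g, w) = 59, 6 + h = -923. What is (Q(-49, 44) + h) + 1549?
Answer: 679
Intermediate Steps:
h = -929 (h = -6 - 923 = -929)
(Q(-49, 44) + h) + 1549 = (59 - 929) + 1549 = -870 + 1549 = 679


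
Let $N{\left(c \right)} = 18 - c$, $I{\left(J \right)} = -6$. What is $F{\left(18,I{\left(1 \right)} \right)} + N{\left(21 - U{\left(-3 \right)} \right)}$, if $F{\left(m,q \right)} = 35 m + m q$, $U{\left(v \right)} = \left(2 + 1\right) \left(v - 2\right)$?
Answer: $504$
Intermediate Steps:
$U{\left(v \right)} = -6 + 3 v$ ($U{\left(v \right)} = 3 \left(-2 + v\right) = -6 + 3 v$)
$F{\left(18,I{\left(1 \right)} \right)} + N{\left(21 - U{\left(-3 \right)} \right)} = 18 \left(35 - 6\right) + \left(18 - \left(21 - \left(-6 + 3 \left(-3\right)\right)\right)\right) = 18 \cdot 29 + \left(18 - \left(21 - \left(-6 - 9\right)\right)\right) = 522 + \left(18 - \left(21 - -15\right)\right) = 522 + \left(18 - \left(21 + 15\right)\right) = 522 + \left(18 - 36\right) = 522 - 18 = 504$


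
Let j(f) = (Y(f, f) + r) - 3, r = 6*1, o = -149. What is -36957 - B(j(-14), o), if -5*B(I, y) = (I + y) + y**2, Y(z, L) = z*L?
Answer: -162534/5 ≈ -32507.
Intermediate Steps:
r = 6
Y(z, L) = L*z
j(f) = 3 + f**2 (j(f) = (f*f + 6) - 3 = (f**2 + 6) - 3 = (6 + f**2) - 3 = 3 + f**2)
B(I, y) = -I/5 - y/5 - y**2/5 (B(I, y) = -((I + y) + y**2)/5 = -(I + y + y**2)/5 = -I/5 - y/5 - y**2/5)
-36957 - B(j(-14), o) = -36957 - (-(3 + (-14)**2)/5 - 1/5*(-149) - 1/5*(-149)**2) = -36957 - (-(3 + 196)/5 + 149/5 - 1/5*22201) = -36957 - (-1/5*199 + 149/5 - 22201/5) = -36957 - (-199/5 + 149/5 - 22201/5) = -36957 - 1*(-22251/5) = -36957 + 22251/5 = -162534/5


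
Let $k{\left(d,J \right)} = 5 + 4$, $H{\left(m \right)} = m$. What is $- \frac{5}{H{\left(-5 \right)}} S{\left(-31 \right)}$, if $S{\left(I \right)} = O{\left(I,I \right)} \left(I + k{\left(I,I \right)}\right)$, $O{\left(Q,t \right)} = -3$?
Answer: $66$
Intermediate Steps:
$k{\left(d,J \right)} = 9$
$S{\left(I \right)} = -27 - 3 I$ ($S{\left(I \right)} = - 3 \left(I + 9\right) = - 3 \left(9 + I\right) = -27 - 3 I$)
$- \frac{5}{H{\left(-5 \right)}} S{\left(-31 \right)} = - \frac{5}{-5} \left(-27 - -93\right) = \left(-5\right) \left(- \frac{1}{5}\right) \left(-27 + 93\right) = 1 \cdot 66 = 66$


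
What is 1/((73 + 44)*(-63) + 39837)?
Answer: 1/32466 ≈ 3.0801e-5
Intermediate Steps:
1/((73 + 44)*(-63) + 39837) = 1/(117*(-63) + 39837) = 1/(-7371 + 39837) = 1/32466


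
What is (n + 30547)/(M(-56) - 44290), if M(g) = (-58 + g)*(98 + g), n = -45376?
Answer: 14829/49078 ≈ 0.30215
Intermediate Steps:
(n + 30547)/(M(-56) - 44290) = (-45376 + 30547)/((-5684 + (-56)² + 40*(-56)) - 44290) = -14829/((-5684 + 3136 - 2240) - 44290) = -14829/(-4788 - 44290) = -14829/(-49078) = -14829*(-1/49078) = 14829/49078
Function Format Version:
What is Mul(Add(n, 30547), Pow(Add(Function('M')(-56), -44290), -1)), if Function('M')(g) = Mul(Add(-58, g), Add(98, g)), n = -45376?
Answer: Rational(14829, 49078) ≈ 0.30215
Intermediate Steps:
Mul(Add(n, 30547), Pow(Add(Function('M')(-56), -44290), -1)) = Mul(Add(-45376, 30547), Pow(Add(Add(-5684, Pow(-56, 2), Mul(40, -56)), -44290), -1)) = Mul(-14829, Pow(Add(Add(-5684, 3136, -2240), -44290), -1)) = Mul(-14829, Pow(Add(-4788, -44290), -1)) = Mul(-14829, Pow(-49078, -1)) = Mul(-14829, Rational(-1, 49078)) = Rational(14829, 49078)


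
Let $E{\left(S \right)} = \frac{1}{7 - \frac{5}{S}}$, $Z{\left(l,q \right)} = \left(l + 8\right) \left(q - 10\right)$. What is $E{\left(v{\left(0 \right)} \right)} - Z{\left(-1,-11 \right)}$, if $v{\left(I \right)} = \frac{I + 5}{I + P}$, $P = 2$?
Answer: $\frac{736}{5} \approx 147.2$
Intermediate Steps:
$Z{\left(l,q \right)} = \left(-10 + q\right) \left(8 + l\right)$ ($Z{\left(l,q \right)} = \left(8 + l\right) \left(-10 + q\right) = \left(-10 + q\right) \left(8 + l\right)$)
$v{\left(I \right)} = \frac{5 + I}{2 + I}$ ($v{\left(I \right)} = \frac{I + 5}{I + 2} = \frac{5 + I}{2 + I}$)
$E{\left(v{\left(0 \right)} \right)} - Z{\left(-1,-11 \right)} = \frac{\frac{1}{2 + 0} \left(5 + 0\right)}{-5 + 7 \frac{5 + 0}{2 + 0}} - \left(-80 - -10 + 8 \left(-11\right) - -11\right) = \frac{\frac{1}{2} \cdot 5}{-5 + 7 \cdot \frac{1}{2} \cdot 5} - \left(-80 + 10 - 88 + 11\right) = \frac{\frac{1}{2} \cdot 5}{-5 + 7 \cdot \frac{1}{2} \cdot 5} - -147 = \frac{5}{2 \left(-5 + 7 \cdot \frac{5}{2}\right)} + 147 = \frac{5}{2 \left(-5 + \frac{35}{2}\right)} + 147 = \frac{5}{2 \cdot \frac{25}{2}} + 147 = \frac{5}{2} \cdot \frac{2}{25} + 147 = \frac{1}{5} + 147 = \frac{736}{5}$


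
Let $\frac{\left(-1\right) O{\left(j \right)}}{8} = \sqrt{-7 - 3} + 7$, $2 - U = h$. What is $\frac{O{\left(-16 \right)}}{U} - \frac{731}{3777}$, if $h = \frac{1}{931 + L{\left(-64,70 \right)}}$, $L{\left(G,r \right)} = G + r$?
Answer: $- \frac{199555907}{7074321} - \frac{7496 i \sqrt{10}}{1873} \approx -28.208 - 12.656 i$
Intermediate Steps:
$h = \frac{1}{937}$ ($h = \frac{1}{931 + \left(-64 + 70\right)} = \frac{1}{931 + 6} = \frac{1}{937} \approx 0.0010672$)
$U = \frac{1873}{937}$ ($U = 2 - \frac{1}{937} = \frac{1873}{937} \approx 1.9989$)
$O{\left(j \right)} = -56 - 8 i \sqrt{10}$ ($O{\left(j \right)} = - 8 \left(\sqrt{-7 - 3} + 7\right) = - 8 \left(\sqrt{-10} + 7\right) = - 8 \left(i \sqrt{10} + 7\right) = - 8 \left(7 + i \sqrt{10}\right) = -56 - 8 i \sqrt{10}$)
$\frac{O{\left(-16 \right)}}{U} - \frac{731}{3777} = \frac{-56 - 8 i \sqrt{10}}{\frac{1873}{937}} - \frac{731}{3777} = \left(-56 - 8 i \sqrt{10}\right) \frac{937}{1873} - \frac{731}{3777} = \left(- \frac{52472}{1873} - \frac{7496 i \sqrt{10}}{1873}\right) - \frac{731}{3777} = - \frac{199555907}{7074321} - \frac{7496 i \sqrt{10}}{1873}$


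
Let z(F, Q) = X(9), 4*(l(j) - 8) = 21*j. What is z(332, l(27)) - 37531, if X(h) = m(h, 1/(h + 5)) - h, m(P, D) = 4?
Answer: -37536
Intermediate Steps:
l(j) = 8 + 21*j/4 (l(j) = 8 + (21*j)/4 = 8 + 21*j/4)
X(h) = 4 - h
z(F, Q) = -5 (z(F, Q) = 4 - 1*9 = 4 - 9 = -5)
z(332, l(27)) - 37531 = -5 - 37531 = -37536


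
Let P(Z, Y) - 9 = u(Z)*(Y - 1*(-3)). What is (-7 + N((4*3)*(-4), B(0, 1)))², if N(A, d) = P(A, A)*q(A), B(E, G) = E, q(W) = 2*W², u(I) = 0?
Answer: 1719346225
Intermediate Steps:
P(Z, Y) = 9 (P(Z, Y) = 9 + 0*(Y - 1*(-3)) = 9 + 0*(Y + 3) = 9 + 0*(3 + Y) = 9 + 0 = 9)
N(A, d) = 18*A² (N(A, d) = 9*(2*A²) = 18*A²)
(-7 + N((4*3)*(-4), B(0, 1)))² = (-7 + 18*((4*3)*(-4))²)² = (-7 + 18*(12*(-4))²)² = (-7 + 18*(-48)²)² = (-7 + 18*2304)² = (-7 + 41472)² = 41465² = 1719346225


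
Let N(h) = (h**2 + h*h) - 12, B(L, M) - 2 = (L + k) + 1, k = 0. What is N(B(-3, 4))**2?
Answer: 144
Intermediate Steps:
B(L, M) = 3 + L (B(L, M) = 2 + ((L + 0) + 1) = 2 + (L + 1) = 2 + (1 + L) = 3 + L)
N(h) = -12 + 2*h**2 (N(h) = (h**2 + h**2) - 12 = 2*h**2 - 12 = -12 + 2*h**2)
N(B(-3, 4))**2 = (-12 + 2*(3 - 3)**2)**2 = (-12 + 2*0**2)**2 = (-12 + 2*0)**2 = (-12 + 0)**2 = (-12)**2 = 144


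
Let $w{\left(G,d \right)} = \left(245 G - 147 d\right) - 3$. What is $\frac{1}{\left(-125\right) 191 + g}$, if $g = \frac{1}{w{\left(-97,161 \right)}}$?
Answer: $- \frac{47435}{1132510626} \approx -4.1885 \cdot 10^{-5}$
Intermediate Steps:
$w{\left(G,d \right)} = -3 - 147 d + 245 G$ ($w{\left(G,d \right)} = \left(- 147 d + 245 G\right) - 3 = -3 - 147 d + 245 G$)
$g = - \frac{1}{47435}$ ($g = \frac{1}{-3 - 23667 + 245 \left(-97\right)} = \frac{1}{-3 - 23667 - 23765} = \frac{1}{-47435} = - \frac{1}{47435} \approx -2.1081 \cdot 10^{-5}$)
$\frac{1}{\left(-125\right) 191 + g} = \frac{1}{\left(-125\right) 191 - \frac{1}{47435}} = \frac{1}{-23875 - \frac{1}{47435}} = \frac{1}{- \frac{1132510626}{47435}} = - \frac{47435}{1132510626}$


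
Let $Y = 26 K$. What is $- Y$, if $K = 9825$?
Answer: $-255450$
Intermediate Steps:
$Y = 255450$ ($Y = 26 \cdot 9825 = 255450$)
$- Y = \left(-1\right) 255450 = -255450$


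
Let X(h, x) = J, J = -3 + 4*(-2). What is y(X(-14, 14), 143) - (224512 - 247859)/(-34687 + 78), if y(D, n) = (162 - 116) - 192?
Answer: -5076261/34609 ≈ -146.67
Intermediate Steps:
J = -11 (J = -3 - 8 = -11)
X(h, x) = -11
y(D, n) = -146 (y(D, n) = 46 - 192 = -146)
y(X(-14, 14), 143) - (224512 - 247859)/(-34687 + 78) = -146 - (224512 - 247859)/(-34687 + 78) = -146 - (-23347)/(-34609) = -146 - (-23347)*(-1)/34609 = -146 - 1*23347/34609 = -146 - 23347/34609 = -5076261/34609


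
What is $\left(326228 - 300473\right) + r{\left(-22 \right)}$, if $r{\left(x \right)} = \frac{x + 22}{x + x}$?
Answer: $25755$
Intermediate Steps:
$r{\left(x \right)} = \frac{22 + x}{2 x}$
$\left(326228 - 300473\right) + r{\left(-22 \right)} = \left(326228 - 300473\right) + \frac{22 - 22}{2 \left(-22\right)} = 25755 + \frac{1}{2} \left(- \frac{1}{22}\right) 0 = 25755 + 0 = 25755$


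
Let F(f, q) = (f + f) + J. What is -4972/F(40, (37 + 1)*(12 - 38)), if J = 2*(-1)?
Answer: -2486/39 ≈ -63.744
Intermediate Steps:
J = -2
F(f, q) = -2 + 2*f (F(f, q) = (f + f) - 2 = 2*f - 2 = -2 + 2*f)
-4972/F(40, (37 + 1)*(12 - 38)) = -4972/(-2 + 2*40) = -4972/(-2 + 80) = -4972/78 = -4972*1/78 = -2486/39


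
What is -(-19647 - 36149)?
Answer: 55796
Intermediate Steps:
-(-19647 - 36149) = -1*(-55796) = 55796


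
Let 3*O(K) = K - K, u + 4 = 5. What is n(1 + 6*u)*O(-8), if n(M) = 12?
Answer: 0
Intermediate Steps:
u = 1 (u = -4 + 5 = 1)
O(K) = 0 (O(K) = (K - K)/3 = (⅓)*0 = 0)
n(1 + 6*u)*O(-8) = 12*0 = 0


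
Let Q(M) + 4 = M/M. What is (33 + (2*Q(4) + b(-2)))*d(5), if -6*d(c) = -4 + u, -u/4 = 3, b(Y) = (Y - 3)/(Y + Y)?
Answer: 226/3 ≈ 75.333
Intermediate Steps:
b(Y) = (-3 + Y)/(2*Y) (b(Y) = (-3 + Y)/((2*Y)) = (-3 + Y)*(1/(2*Y)) = (-3 + Y)/(2*Y))
u = -12 (u = -4*3 = -12)
Q(M) = -3 (Q(M) = -4 + M/M = -4 + 1 = -3)
d(c) = 8/3 (d(c) = -(-4 - 12)/6 = -1/6*(-16) = 8/3)
(33 + (2*Q(4) + b(-2)))*d(5) = (33 + (2*(-3) + (1/2)*(-3 - 2)/(-2)))*(8/3) = (33 + (-6 + (1/2)*(-1/2)*(-5)))*(8/3) = (33 + (-6 + 5/4))*(8/3) = (33 - 19/4)*(8/3) = (113/4)*(8/3) = 226/3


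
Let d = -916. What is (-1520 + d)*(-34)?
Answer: 82824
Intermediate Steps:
(-1520 + d)*(-34) = (-1520 - 916)*(-34) = -2436*(-34) = 82824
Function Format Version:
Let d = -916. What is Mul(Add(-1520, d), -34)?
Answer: 82824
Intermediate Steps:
Mul(Add(-1520, d), -34) = Mul(Add(-1520, -916), -34) = Mul(-2436, -34) = 82824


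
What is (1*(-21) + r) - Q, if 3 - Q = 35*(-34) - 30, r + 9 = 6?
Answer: -1247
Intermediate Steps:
r = -3 (r = -9 + 6 = -3)
Q = 1223 (Q = 3 - (35*(-34) - 30) = 3 - (-1190 - 30) = 3 - 1*(-1220) = 3 + 1220 = 1223)
(1*(-21) + r) - Q = (1*(-21) - 3) - 1*1223 = (-21 - 3) - 1223 = -24 - 1223 = -1247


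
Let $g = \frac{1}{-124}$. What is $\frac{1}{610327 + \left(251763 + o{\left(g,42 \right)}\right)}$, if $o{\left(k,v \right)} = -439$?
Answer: $\frac{1}{861651} \approx 1.1606 \cdot 10^{-6}$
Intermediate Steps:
$g = - \frac{1}{124} \approx -0.0080645$
$\frac{1}{610327 + \left(251763 + o{\left(g,42 \right)}\right)} = \frac{1}{610327 + \left(251763 - 439\right)} = \frac{1}{610327 + 251324} = \frac{1}{861651}$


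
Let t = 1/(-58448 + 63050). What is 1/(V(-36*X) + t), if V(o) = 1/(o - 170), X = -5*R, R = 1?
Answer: 11505/1153 ≈ 9.9783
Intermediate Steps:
X = -5 (X = -5*1 = -5)
V(o) = 1/(-170 + o)
t = 1/4602 ≈ 0.00021730
1/(V(-36*X) + t) = 1/(1/(-170 - 36*(-5)) + 1/4602) = 1/(1/(-170 + 180) + 1/4602) = 1/(1/10 + 1/4602) = 1/(1153/11505) = 11505/1153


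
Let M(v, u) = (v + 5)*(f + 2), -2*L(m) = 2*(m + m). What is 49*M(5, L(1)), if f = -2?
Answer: 0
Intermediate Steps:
L(m) = -2*m (L(m) = -(m + m) = -2*m)
M(v, u) = 0 (M(v, u) = (v + 5)*(-2 + 2) = (5 + v)*0 = 0)
49*M(5, L(1)) = 49*0 = 0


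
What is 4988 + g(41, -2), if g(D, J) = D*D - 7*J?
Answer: 6683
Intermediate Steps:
g(D, J) = D² - 7*J
4988 + g(41, -2) = 4988 + (41² - 7*(-2)) = 4988 + (1681 + 14) = 4988 + 1695 = 6683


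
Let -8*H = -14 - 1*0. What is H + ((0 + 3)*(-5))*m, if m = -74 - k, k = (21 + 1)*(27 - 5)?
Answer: 33487/4 ≈ 8371.8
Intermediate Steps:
k = 484 (k = 22*22 = 484)
H = 7/4 (H = -(-14 - 1*0)/8 = -(-14 + 0)/8 = -1/8*(-14) = 7/4 ≈ 1.7500)
m = -558 (m = -74 - 1*484 = -74 - 484 = -558)
H + ((0 + 3)*(-5))*m = 7/4 + ((0 + 3)*(-5))*(-558) = 7/4 + (3*(-5))*(-558) = 7/4 - 15*(-558) = 7/4 + 8370 = 33487/4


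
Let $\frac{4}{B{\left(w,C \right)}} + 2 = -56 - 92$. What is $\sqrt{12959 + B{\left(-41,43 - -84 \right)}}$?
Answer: $\frac{\sqrt{2915769}}{15} \approx 113.84$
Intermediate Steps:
$B{\left(w,C \right)} = - \frac{2}{75}$ ($B{\left(w,C \right)} = \frac{4}{-2 - 148} = \frac{4}{-150} = 4 \left(- \frac{1}{150}\right) = - \frac{2}{75}$)
$\sqrt{12959 + B{\left(-41,43 - -84 \right)}} = \sqrt{12959 - \frac{2}{75}} = \sqrt{\frac{971923}{75}} = \frac{\sqrt{2915769}}{15}$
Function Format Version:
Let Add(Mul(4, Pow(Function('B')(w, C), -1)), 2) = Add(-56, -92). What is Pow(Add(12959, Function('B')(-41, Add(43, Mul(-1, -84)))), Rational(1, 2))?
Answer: Mul(Rational(1, 15), Pow(2915769, Rational(1, 2))) ≈ 113.84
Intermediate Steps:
Function('B')(w, C) = Rational(-2, 75) (Function('B')(w, C) = Mul(4, Pow(Add(-2, Add(-56, -92)), -1)) = Mul(4, Pow(Add(-2, -148), -1)) = Mul(4, Pow(-150, -1)) = Mul(4, Rational(-1, 150)) = Rational(-2, 75))
Pow(Add(12959, Function('B')(-41, Add(43, Mul(-1, -84)))), Rational(1, 2)) = Pow(Add(12959, Rational(-2, 75)), Rational(1, 2)) = Pow(Rational(971923, 75), Rational(1, 2)) = Mul(Rational(1, 15), Pow(2915769, Rational(1, 2)))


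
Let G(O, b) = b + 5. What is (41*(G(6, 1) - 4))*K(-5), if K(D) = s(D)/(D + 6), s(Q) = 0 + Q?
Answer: -410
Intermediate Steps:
G(O, b) = 5 + b
s(Q) = Q
K(D) = D/(6 + D) (K(D) = D/(D + 6) = D/(6 + D))
(41*(G(6, 1) - 4))*K(-5) = (41*((5 + 1) - 4))*(-5/(6 - 5)) = (41*(6 - 4))*(-5/1) = (41*2)*(-5*1) = 82*(-5) = -410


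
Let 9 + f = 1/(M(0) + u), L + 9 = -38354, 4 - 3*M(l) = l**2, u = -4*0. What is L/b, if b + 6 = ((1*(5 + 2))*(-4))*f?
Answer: -38363/225 ≈ -170.50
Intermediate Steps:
u = 0
M(l) = 4/3 - l**2/3
L = -38363 (L = -9 - 38354 = -38363)
f = -33/4 (f = -9 + 1/((4/3 - 1/3*0**2) + 0) = -9 + 1/((4/3 - 1/3*0) + 0) = -9 + 1/((4/3 + 0) + 0) = -9 + 1/(4/3 + 0) = -9 + 1/(4/3) = -9 + 3/4 = -33/4 ≈ -8.2500)
b = 225 (b = -6 + ((1*(5 + 2))*(-4))*(-33/4) = -6 + ((1*7)*(-4))*(-33/4) = -6 + (7*(-4))*(-33/4) = -6 - 28*(-33/4) = -6 + 231 = 225)
L/b = -38363/225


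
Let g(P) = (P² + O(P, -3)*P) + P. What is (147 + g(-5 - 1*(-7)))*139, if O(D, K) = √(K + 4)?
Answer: 21545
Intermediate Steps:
O(D, K) = √(4 + K)
g(P) = P² + 2*P (g(P) = (P² + √(4 - 3)*P) + P = (P² + √1*P) + P = (P² + 1*P) + P = (P² + P) + P = (P + P²) + P = P² + 2*P)
(147 + g(-5 - 1*(-7)))*139 = (147 + (-5 - 1*(-7))*(2 + (-5 - 1*(-7))))*139 = (147 + (-5 + 7)*(2 + (-5 + 7)))*139 = (147 + 2*(2 + 2))*139 = (147 + 2*4)*139 = (147 + 8)*139 = 155*139 = 21545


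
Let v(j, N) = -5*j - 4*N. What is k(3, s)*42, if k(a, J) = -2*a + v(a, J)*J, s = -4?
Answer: -420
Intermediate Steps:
k(a, J) = -2*a + J*(-5*a - 4*J) (k(a, J) = -2*a + (-5*a - 4*J)*J = -2*a + J*(-5*a - 4*J))
k(3, s)*42 = (-2*3 - 1*(-4)*(4*(-4) + 5*3))*42 = (-6 - 1*(-4)*(-16 + 15))*42 = (-6 - 1*(-4)*(-1))*42 = (-6 - 4)*42 = -10*42 = -420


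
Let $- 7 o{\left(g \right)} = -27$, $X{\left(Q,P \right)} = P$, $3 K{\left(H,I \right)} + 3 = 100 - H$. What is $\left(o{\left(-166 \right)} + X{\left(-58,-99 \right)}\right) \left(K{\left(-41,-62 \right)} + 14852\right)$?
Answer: $- \frac{9922068}{7} \approx -1.4174 \cdot 10^{6}$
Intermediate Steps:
$K{\left(H,I \right)} = \frac{97}{3} - \frac{H}{3}$ ($K{\left(H,I \right)} = -1 + \frac{100 - H}{3} = -1 - \left(- \frac{100}{3} + \frac{H}{3}\right) = \frac{97}{3} - \frac{H}{3}$)
$o{\left(g \right)} = \frac{27}{7}$ ($o{\left(g \right)} = \left(- \frac{1}{7}\right) \left(-27\right) = \frac{27}{7}$)
$\left(o{\left(-166 \right)} + X{\left(-58,-99 \right)}\right) \left(K{\left(-41,-62 \right)} + 14852\right) = \left(\frac{27}{7} - 99\right) \left(\left(\frac{97}{3} - - \frac{41}{3}\right) + 14852\right) = - \frac{666 \left(\left(\frac{97}{3} + \frac{41}{3}\right) + 14852\right)}{7} = - \frac{666 \left(46 + 14852\right)}{7} = \left(- \frac{666}{7}\right) 14898 = - \frac{9922068}{7}$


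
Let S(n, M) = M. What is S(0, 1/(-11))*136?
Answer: -136/11 ≈ -12.364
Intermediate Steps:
S(0, 1/(-11))*136 = 136/(-11) = -1/11*136 = -136/11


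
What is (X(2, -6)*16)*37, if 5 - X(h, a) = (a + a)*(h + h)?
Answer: 31376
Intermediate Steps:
X(h, a) = 5 - 4*a*h (X(h, a) = 5 - (a + a)*(h + h) = 5 - 2*a*2*h = 5 - 4*a*h)
(X(2, -6)*16)*37 = ((5 - 4*(-6)*2)*16)*37 = ((5 + 48)*16)*37 = (53*16)*37 = 848*37 = 31376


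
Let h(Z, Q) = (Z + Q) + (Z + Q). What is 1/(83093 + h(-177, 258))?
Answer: 1/83255 ≈ 1.2011e-5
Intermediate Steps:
h(Z, Q) = 2*Q + 2*Z (h(Z, Q) = (Q + Z) + (Q + Z) = 2*Q + 2*Z)
1/(83093 + h(-177, 258)) = 1/(83093 + (2*258 + 2*(-177))) = 1/(83093 + (516 - 354)) = 1/(83093 + 162) = 1/83255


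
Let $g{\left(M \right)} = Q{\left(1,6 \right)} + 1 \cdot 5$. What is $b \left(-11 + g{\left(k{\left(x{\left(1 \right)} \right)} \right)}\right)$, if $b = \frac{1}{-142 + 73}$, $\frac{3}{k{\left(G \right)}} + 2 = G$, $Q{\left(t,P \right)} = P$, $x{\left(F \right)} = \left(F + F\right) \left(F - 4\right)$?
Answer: $0$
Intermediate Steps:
$x{\left(F \right)} = 2 F \left(-4 + F\right)$
$k{\left(G \right)} = \frac{3}{-2 + G}$
$g{\left(M \right)} = 11$ ($g{\left(M \right)} = 6 + 1 \cdot 5 = 6 + 5 = 11$)
$b = - \frac{1}{69}$ ($b = \frac{1}{-69} = - \frac{1}{69} \approx -0.014493$)
$b \left(-11 + g{\left(k{\left(x{\left(1 \right)} \right)} \right)}\right) = - \frac{-11 + 11}{69} = \left(- \frac{1}{69}\right) 0 = 0$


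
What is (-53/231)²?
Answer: 2809/53361 ≈ 0.052641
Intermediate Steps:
(-53/231)² = 2809/53361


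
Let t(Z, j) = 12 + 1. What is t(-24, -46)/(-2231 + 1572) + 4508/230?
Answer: 64517/3295 ≈ 19.580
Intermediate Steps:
t(Z, j) = 13
t(-24, -46)/(-2231 + 1572) + 4508/230 = 13/(-2231 + 1572) + 4508/230 = 13/(-659) + 4508*(1/230) = 13*(-1/659) + 98/5 = -13/659 + 98/5 = 64517/3295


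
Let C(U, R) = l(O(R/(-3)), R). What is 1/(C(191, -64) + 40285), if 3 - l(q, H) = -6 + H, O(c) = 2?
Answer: 1/40358 ≈ 2.4778e-5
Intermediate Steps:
l(q, H) = 9 - H (l(q, H) = 3 - (-6 + H) = 3 + (6 - H) = 9 - H)
C(U, R) = 9 - R
1/(C(191, -64) + 40285) = 1/((9 - 1*(-64)) + 40285) = 1/((9 + 64) + 40285) = 1/(73 + 40285) = 1/40358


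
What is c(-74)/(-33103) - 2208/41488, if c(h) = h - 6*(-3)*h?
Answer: -922456/85836079 ≈ -0.010747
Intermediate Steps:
c(h) = 19*h (c(h) = h - (-18)*h = h + 18*h = 19*h)
c(-74)/(-33103) - 2208/41488 = (19*(-74))/(-33103) - 2208/41488 = -1406*(-1/33103) - 2208*1/41488 = 1406/33103 - 138/2593 = -922456/85836079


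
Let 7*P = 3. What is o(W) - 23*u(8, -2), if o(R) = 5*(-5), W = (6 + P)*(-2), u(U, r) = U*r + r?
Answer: 389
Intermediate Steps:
P = 3/7 (P = (⅐)*3 = 3/7 ≈ 0.42857)
u(U, r) = r + U*r
W = -90/7 (W = (6 + 3/7)*(-2) = (45/7)*(-2) = -90/7 ≈ -12.857)
o(R) = -25
o(W) - 23*u(8, -2) = -25 - (-46)*(1 + 8) = -25 - (-46)*9 = -25 - 23*(-18) = -25 + 414 = 389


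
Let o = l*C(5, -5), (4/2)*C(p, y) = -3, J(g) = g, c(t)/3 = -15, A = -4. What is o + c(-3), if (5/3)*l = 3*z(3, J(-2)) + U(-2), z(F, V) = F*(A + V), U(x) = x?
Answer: 27/5 ≈ 5.4000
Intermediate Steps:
c(t) = -45 (c(t) = 3*(-15) = -45)
z(F, V) = F*(-4 + V)
C(p, y) = -3/2 (C(p, y) = (½)*(-3) = -3/2)
l = -168/5 (l = 3*(3*(3*(-4 - 2)) - 2)/5 = 3*(3*(3*(-6)) - 2)/5 = 3*(3*(-18) - 2)/5 = 3*(-54 - 2)/5 = (⅗)*(-56) = -168/5 ≈ -33.600)
o = 252/5 (o = -168/5*(-3/2) = 252/5 ≈ 50.400)
o + c(-3) = 252/5 - 45 = 27/5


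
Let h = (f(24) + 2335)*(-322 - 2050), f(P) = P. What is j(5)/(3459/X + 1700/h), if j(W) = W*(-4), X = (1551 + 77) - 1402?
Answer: -6322969240/4838654083 ≈ -1.3068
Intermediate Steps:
X = 226 (X = 1628 - 1402 = 226)
j(W) = -4*W
h = -5595548 (h = (24 + 2335)*(-322 - 2050) = 2359*(-2372) = -5595548)
j(5)/(3459/X + 1700/h) = (-4*5)/(3459/226 + 1700/(-5595548)) = -20/(3459*(1/226) + 1700*(-1/5595548)) = -20/(3459/226 - 425/1398887) = -20/4838654083/316148462 = -20*316148462/4838654083 = -6322969240/4838654083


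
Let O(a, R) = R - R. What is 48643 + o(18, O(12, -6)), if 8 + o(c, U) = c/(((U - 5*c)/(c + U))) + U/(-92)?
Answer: 243157/5 ≈ 48631.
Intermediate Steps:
O(a, R) = 0
o(c, U) = -8 - U/92 + c*(U + c)/(U - 5*c) (o(c, U) = -8 + (c/(((U - 5*c)/(c + U))) + U/(-92)) = -8 + (c/(((U - 5*c)/(U + c))) + U*(-1/92)) = -8 + (c/(((U - 5*c)/(U + c))) - U/92) = -8 + (c*((U + c)/(U - 5*c)) - U/92) = -8 + (c*(U + c)/(U - 5*c) - U/92) = -8 + (-U/92 + c*(U + c)/(U - 5*c)) = -8 - U/92 + c*(U + c)/(U - 5*c))
48643 + o(18, O(12, -6)) = 48643 + (-1*0**2 - 736*0 + 92*18**2 + 3680*18 + 97*0*18)/(92*(0 - 5*18)) = 48643 + (-1*0 + 0 + 92*324 + 66240 + 0)/(92*(0 - 90)) = 48643 + (1/92)*(0 + 0 + 29808 + 66240 + 0)/(-90) = 48643 + (1/92)*(-1/90)*96048 = 48643 - 58/5 = 243157/5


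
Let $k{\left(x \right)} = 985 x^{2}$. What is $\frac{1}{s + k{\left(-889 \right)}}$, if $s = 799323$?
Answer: $\frac{1}{779265508} \approx 1.2833 \cdot 10^{-9}$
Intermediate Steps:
$\frac{1}{s + k{\left(-889 \right)}} = \frac{1}{799323 + 985 \left(-889\right)^{2}} = \frac{1}{799323 + 985 \cdot 790321} = \frac{1}{799323 + 778466185} = \frac{1}{779265508}$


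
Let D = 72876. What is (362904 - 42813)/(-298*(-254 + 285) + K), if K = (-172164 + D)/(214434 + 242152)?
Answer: -73074534663/2109020378 ≈ -34.649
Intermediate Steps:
K = -49644/228293 (K = (-172164 + 72876)/(214434 + 242152) = -99288/456586 = -99288*1/456586 = -49644/228293 ≈ -0.21746)
(362904 - 42813)/(-298*(-254 + 285) + K) = (362904 - 42813)/(-298*(-254 + 285) - 49644/228293) = 320091/(-298*31 - 49644/228293) = 320091/(-9238 - 49644/228293) = 320091/(-2109020378/228293) = 320091*(-228293/2109020378) = -73074534663/2109020378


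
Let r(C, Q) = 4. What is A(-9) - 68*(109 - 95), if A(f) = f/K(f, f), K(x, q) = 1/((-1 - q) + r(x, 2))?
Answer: -1060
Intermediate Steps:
K(x, q) = 1/(3 - q) (K(x, q) = 1/((-1 - q) + 4) = 1/(3 - q))
A(f) = f*(3 - f) (A(f) = f/((-1/(-3 + f))) = f*(3 - f))
A(-9) - 68*(109 - 95) = -9*(3 - 1*(-9)) - 68*(109 - 95) = -9*(3 + 9) - 68*14 = -9*12 - 1*952 = -108 - 952 = -1060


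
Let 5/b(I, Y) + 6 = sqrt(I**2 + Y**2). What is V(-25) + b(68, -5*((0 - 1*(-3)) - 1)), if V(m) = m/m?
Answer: 2359/2344 + 5*sqrt(1181)/2344 ≈ 1.0797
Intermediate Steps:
V(m) = 1
b(I, Y) = 5/(-6 + sqrt(I**2 + Y**2))
V(-25) + b(68, -5*((0 - 1*(-3)) - 1)) = 1 + 5/(-6 + sqrt(68**2 + (-5*((0 - 1*(-3)) - 1))**2)) = 1 + 5/(-6 + sqrt(4624 + (-5*((0 + 3) - 1))**2)) = 1 + 5/(-6 + sqrt(4624 + (-5*(3 - 1))**2)) = 1 + 5/(-6 + sqrt(4624 + (-5*2)**2)) = 1 + 5/(-6 + sqrt(4624 + (-10)**2)) = 1 + 5/(-6 + sqrt(4624 + 100)) = 1 + 5/(-6 + sqrt(4724)) = 1 + 5/(-6 + 2*sqrt(1181))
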